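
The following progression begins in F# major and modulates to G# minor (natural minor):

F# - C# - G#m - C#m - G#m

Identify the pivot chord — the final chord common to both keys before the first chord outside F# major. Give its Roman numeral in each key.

G#m — ii in F# major, i in G# minor

Chords diatonic to F# major: F#, G#m, A#m, B, C#, D#m, E#dim.
Reading the progression, the first chord not in that set is C#m, so the modulation leaves F# major there.
The chord immediately before C#m is G#m, which is diatonic to both keys: ii in F# major and i in G# minor.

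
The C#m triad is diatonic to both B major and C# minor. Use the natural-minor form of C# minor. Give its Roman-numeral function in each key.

ii in B major; i in C# minor

The scale of B major is B C# D# E F# G# A#; C# is degree 2, and the triad built there (C#-E-G#) is minor, so it is ii.
The scale of C# minor (natural minor) is C# D# E F# G# A B; C# is degree 1, and the triad built there (C#-E-G#) is minor, so it is i.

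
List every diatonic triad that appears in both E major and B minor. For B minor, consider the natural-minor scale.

Triads in E major: E (I), F#m (ii), G#m (iii), A (IV), B (V), C#m (vi), D#dim (vii°).
Triads in B minor (natural minor): Bm (i), C#dim (ii°), D (III), Em (iv), F#m (v), G (VI), A (VII).
Shared triads with their functions: F#m (ii in E major, v in B minor); A (IV in E major, VII in B minor).

F#m, A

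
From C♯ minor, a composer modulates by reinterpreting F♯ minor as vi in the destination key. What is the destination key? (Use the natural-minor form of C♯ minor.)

The numeral vi denotes a minor triad on scale degree 6. With F♯ on degree 6, the tonic of the new key is A.
Degree 6 carries a minor triad in major keys, so the destination is A major.
Check: the diatonic triads of A major are A (I), Bm (ii), C♯m (iii), D (IV), E (V), F♯m (vi), G♯dim (vii°) — F♯ minor is indeed vi.

A major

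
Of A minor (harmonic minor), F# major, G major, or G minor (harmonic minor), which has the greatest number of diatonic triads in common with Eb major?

G minor

Triads of Eb major: Eb major (I), F minor (ii), G minor (iii), Ab major (IV), Bb major (V), C minor (vi), D diminished (vii°).
A minor (harmonic minor) shares 0: none.
F# major shares 0: none.
G major shares 0: none.
G minor (harmonic minor) shares 3: Eb, Gm, Cm.
The most common triads (3) are shared with G minor.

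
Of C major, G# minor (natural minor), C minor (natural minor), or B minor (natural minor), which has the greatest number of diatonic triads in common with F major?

Triads of F major: F (I), Gm (ii), Am (iii), Bb (IV), C (V), Dm (vi), Edim (vii°).
C major shares 4: F, Am, C, Dm.
G# minor (natural minor) shares 0: none.
C minor (natural minor) shares 2: Gm, Bb.
B minor (natural minor) shares 0: none.
The most common triads (4) are shared with C major.

C major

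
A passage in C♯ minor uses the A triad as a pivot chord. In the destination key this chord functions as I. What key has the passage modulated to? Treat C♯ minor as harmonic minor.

The numeral I denotes a major triad on scale degree 1. With A on degree 1, the tonic of the new key is A.
Degree 1 carries a major triad in major keys, so the destination is A major.
Check: the diatonic triads of A major are A (I), Bm (ii), C♯m (iii), D (IV), E (V), F♯m (vi), G♯dim (vii°) — A is indeed I.

A major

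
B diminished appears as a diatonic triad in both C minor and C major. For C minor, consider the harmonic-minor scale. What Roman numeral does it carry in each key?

vii° in C minor; vii° in C major

The scale of C minor (harmonic minor) is C D E♭ F G A♭ B; B is degree 7, and the triad built there (B-D-F) is diminished, so it is vii°.
The scale of C major is C D E F G A B; B is degree 7, and the triad built there (B-D-F) is diminished, so it is vii°.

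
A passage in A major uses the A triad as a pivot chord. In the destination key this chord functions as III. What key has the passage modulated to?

The numeral III denotes a major triad on scale degree 3. With A on degree 3, the tonic of the new key is F#.
Degree 3 carries a major triad in natural-minor keys, so the destination is F# minor.
Check: the diatonic triads of F# minor (natural minor) are F#m (i), G#dim (ii°), A (III), Bm (iv), C#m (v), D (VI), E (VII) — A is indeed III.

F# minor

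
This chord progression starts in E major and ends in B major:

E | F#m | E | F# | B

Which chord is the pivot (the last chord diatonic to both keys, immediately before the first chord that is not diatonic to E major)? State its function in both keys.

Chords diatonic to E major: E, F#m, G#m, A, B, C#m, D#dim.
Reading the progression, the first chord not in that set is F#, so the modulation leaves E major there.
The chord immediately before F# is E, which is diatonic to both keys: I in E major and IV in B major.

E — I in E major, IV in B major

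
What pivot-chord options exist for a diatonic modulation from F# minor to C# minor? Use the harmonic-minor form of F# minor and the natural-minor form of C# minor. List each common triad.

F#m

Triads in F# minor (harmonic minor): F#m (i), G#dim (ii°), Aaug (III+), Bm (iv), C# (V), D (VI), E#dim (vii°).
Triads in C# minor (natural minor): C#m (i), D#dim (ii°), E (III), F#m (iv), G#m (v), A (VI), B (VII).
Shared triads with their functions: F#m (i in F# minor, iv in C# minor).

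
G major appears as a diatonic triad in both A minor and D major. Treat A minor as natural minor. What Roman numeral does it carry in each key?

VII in A minor; IV in D major

The scale of A minor (natural minor) is A B C D E F G; G is degree 7, and the triad built there (G-B-D) is major, so it is VII.
The scale of D major is D E F# G A B C#; G is degree 4, and the triad built there (G-B-D) is major, so it is IV.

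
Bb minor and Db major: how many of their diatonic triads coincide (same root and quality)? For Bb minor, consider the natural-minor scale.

Diatonic triads of Bb minor (natural minor): Bb minor (i), C diminished (ii°), Db major (III), Eb minor (iv), F minor (v), Gb major (VI), Ab major (VII).
Diatonic triads of Db major: Db major (I), Eb minor (ii), F minor (iii), Gb major (IV), Ab major (V), Bb minor (vi), C diminished (vii°).
Matching root and quality in both lists: Bb minor, C diminished, Db major, Eb minor, F minor, Gb major, Ab major.
That gives 7 common triads.

7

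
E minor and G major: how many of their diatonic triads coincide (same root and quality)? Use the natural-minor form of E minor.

Diatonic triads of E minor (natural minor): E minor (i), F# diminished (ii°), G major (III), A minor (iv), B minor (v), C major (VI), D major (VII).
Diatonic triads of G major: G major (I), A minor (ii), B minor (iii), C major (IV), D major (V), E minor (vi), F# diminished (vii°).
Matching root and quality in both lists: E minor, F# diminished, G major, A minor, B minor, C major, D major.
That gives 7 common triads.

7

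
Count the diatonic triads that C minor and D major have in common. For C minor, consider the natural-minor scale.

0

Diatonic triads of C minor (natural minor): C minor (i), D diminished (ii°), Eb major (III), F minor (iv), G minor (v), Ab major (VI), Bb major (VII).
Diatonic triads of D major: D major (I), E minor (ii), F# minor (iii), G major (IV), A major (V), B minor (vi), C# diminished (vii°).
No triad has the same root and quality in both keys.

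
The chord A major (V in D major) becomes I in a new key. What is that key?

A major

The numeral I denotes a major triad on scale degree 1. With A on degree 1, the tonic of the new key is A.
Degree 1 carries a major triad in major keys, so the destination is A major.
Check: the diatonic triads of A major are A (I), Bm (ii), C♯m (iii), D (IV), E (V), F♯m (vi), G♯dim (vii°) — A major is indeed I.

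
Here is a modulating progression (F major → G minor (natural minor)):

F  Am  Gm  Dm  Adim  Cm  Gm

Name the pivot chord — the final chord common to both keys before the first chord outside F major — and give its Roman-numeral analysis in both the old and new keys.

Chords diatonic to F major: F, Gm, Am, Bb, C, Dm, Edim.
Reading the progression, the first chord not in that set is Adim, so the modulation leaves F major there.
The chord immediately before Adim is Dm, which is diatonic to both keys: vi in F major and v in G minor.

Dm — vi in F major, v in G minor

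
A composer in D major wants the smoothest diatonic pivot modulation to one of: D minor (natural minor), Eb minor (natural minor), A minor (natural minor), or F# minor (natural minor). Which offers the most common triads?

Triads of D major: D (I), Em (ii), F#m (iii), G (IV), A (V), Bm (vi), C#dim (vii°).
D minor (natural minor) shares 0: none.
Eb minor (natural minor) shares 0: none.
A minor (natural minor) shares 2: Em, G.
F# minor (natural minor) shares 4: D, F#m, A, Bm.
The most common triads (4) are shared with F# minor.

F# minor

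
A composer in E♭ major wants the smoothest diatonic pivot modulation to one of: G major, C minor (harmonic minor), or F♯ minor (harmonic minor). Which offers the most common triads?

Triads of E♭ major: E♭ (I), Fm (ii), Gm (iii), A♭ (IV), B♭ (V), Cm (vi), Ddim (vii°).
G major shares 0: none.
C minor (harmonic minor) shares 4: Fm, A♭, Cm, Ddim.
F♯ minor (harmonic minor) shares 0: none.
The most common triads (4) are shared with C minor.

C minor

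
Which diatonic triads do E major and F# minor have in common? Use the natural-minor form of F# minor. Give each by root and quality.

E, F#m, A, C#m

Triads in E major: E major (I), F# minor (ii), G# minor (iii), A major (IV), B major (V), C# minor (vi), D# diminished (vii°).
Triads in F# minor (natural minor): F# minor (i), G# diminished (ii°), A major (III), B minor (iv), C# minor (v), D major (VI), E major (VII).
Shared triads with their functions: E major (I in E major, VII in F# minor); F# minor (ii in E major, i in F# minor); A major (IV in E major, III in F# minor); C# minor (vi in E major, v in F# minor).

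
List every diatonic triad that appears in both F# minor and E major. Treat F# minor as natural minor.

F#m, A, C#m, E

Triads in F# minor (natural minor): F#m (i), G#dim (ii°), A (III), Bm (iv), C#m (v), D (VI), E (VII).
Triads in E major: E (I), F#m (ii), G#m (iii), A (IV), B (V), C#m (vi), D#dim (vii°).
Shared triads with their functions: F#m (i in F# minor, ii in E major); A (III in F# minor, IV in E major); C#m (v in F# minor, vi in E major); E (VII in F# minor, I in E major).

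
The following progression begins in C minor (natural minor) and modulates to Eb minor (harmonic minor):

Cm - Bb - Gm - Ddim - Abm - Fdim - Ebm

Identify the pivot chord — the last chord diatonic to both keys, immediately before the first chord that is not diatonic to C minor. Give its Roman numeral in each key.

Chords diatonic to C minor: Cm, Ddim, Eb, Fm, Gm, Ab, Bb.
Reading the progression, the first chord not in that set is Abm, so the modulation leaves C minor there.
The chord immediately before Abm is Ddim, which is diatonic to both keys: ii° in C minor and vii° in Eb minor.

Ddim — ii° in C minor, vii° in Eb minor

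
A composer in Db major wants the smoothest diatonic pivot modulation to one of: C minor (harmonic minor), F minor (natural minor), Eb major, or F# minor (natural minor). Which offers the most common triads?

F minor

Triads of Db major: Db (I), Ebm (ii), Fm (iii), Gb (IV), Ab (V), Bbm (vi), Cdim (vii°).
C minor (harmonic minor) shares 2: Fm, Ab.
F minor (natural minor) shares 4: Db, Fm, Ab, Bbm.
Eb major shares 2: Fm, Ab.
F# minor (natural minor) shares 0: none.
The most common triads (4) are shared with F minor.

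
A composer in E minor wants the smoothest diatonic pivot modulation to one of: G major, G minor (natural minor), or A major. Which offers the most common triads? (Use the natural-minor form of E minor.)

G major

Triads of E minor (natural minor): Em (i), F#dim (ii°), G (III), Am (iv), Bm (v), C (VI), D (VII).
G major shares 7: Em, F#dim, G, Am, Bm, C, D.
G minor (natural minor) shares 0: none.
A major shares 2: Bm, D.
The most common triads (7) are shared with G major.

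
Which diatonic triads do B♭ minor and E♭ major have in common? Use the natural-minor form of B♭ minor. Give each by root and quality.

Triads in B♭ minor (natural minor): B♭ minor (i), C diminished (ii°), D♭ major (III), E♭ minor (iv), F minor (v), G♭ major (VI), A♭ major (VII).
Triads in E♭ major: E♭ major (I), F minor (ii), G minor (iii), A♭ major (IV), B♭ major (V), C minor (vi), D diminished (vii°).
Shared triads with their functions: F minor (v in B♭ minor, ii in E♭ major); A♭ major (VII in B♭ minor, IV in E♭ major).

Fm, A♭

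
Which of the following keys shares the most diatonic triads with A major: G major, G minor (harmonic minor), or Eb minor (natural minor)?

Triads of A major: A (I), Bm (ii), C#m (iii), D (IV), E (V), F#m (vi), G#dim (vii°).
G major shares 2: Bm, D.
G minor (harmonic minor) shares 1: D.
Eb minor (natural minor) shares 0: none.
The most common triads (2) are shared with G major.

G major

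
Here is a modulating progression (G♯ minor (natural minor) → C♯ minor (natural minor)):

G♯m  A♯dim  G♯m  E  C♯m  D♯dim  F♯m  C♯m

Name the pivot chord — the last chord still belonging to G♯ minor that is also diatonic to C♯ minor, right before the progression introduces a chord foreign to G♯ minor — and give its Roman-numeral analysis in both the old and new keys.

C♯m — iv in G♯ minor, i in C♯ minor

Chords diatonic to G♯ minor: G♯m, A♯dim, B, C♯m, D♯m, E, F♯.
Reading the progression, the first chord not in that set is D♯dim, so the modulation leaves G♯ minor there.
The chord immediately before D♯dim is C♯m, which is diatonic to both keys: iv in G♯ minor and i in C♯ minor.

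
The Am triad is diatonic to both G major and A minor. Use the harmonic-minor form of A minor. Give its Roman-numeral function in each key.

ii in G major; i in A minor

The scale of G major is G A B C D E F♯; A is degree 2, and the triad built there (A-C-E) is minor, so it is ii.
The scale of A minor (harmonic minor) is A B C D E F G♯; A is degree 1, and the triad built there (A-C-E) is minor, so it is i.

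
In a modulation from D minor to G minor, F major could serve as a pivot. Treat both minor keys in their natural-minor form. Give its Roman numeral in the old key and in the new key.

The scale of D minor (natural minor) is D E F G A Bb C; F is degree 3, and the triad built there (F-A-C) is major, so it is III.
The scale of G minor (natural minor) is G A Bb C D Eb F; F is degree 7, and the triad built there (F-A-C) is major, so it is VII.

III in D minor; VII in G minor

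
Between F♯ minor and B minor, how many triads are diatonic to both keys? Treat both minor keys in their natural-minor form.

Diatonic triads of F♯ minor (natural minor): F♯m (i), G♯dim (ii°), A (III), Bm (iv), C♯m (v), D (VI), E (VII).
Diatonic triads of B minor (natural minor): Bm (i), C♯dim (ii°), D (III), Em (iv), F♯m (v), G (VI), A (VII).
Matching root and quality in both lists: F♯m, A, Bm, D.
That gives 4 common triads.

4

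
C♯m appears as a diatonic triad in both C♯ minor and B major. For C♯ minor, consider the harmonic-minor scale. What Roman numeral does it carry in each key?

i in C♯ minor; ii in B major

The scale of C♯ minor (harmonic minor) is C♯ D♯ E F♯ G♯ A B♯; C♯ is degree 1, and the triad built there (C♯-E-G♯) is minor, so it is i.
The scale of B major is B C♯ D♯ E F♯ G♯ A♯; C♯ is degree 2, and the triad built there (C♯-E-G♯) is minor, so it is ii.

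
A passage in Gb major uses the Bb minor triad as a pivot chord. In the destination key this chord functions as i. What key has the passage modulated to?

The numeral i denotes a minor triad on scale degree 1. With Bb on degree 1, the tonic of the new key is Bb.
Degree 1 carries a minor triad in minor keys, so the destination is Bb minor.
Check: the diatonic triads of Bb minor (natural minor) are Bbm (i), Cdim (ii°), Db (III), Ebm (iv), Fm (v), Gb (VI), Ab (VII) — Bb minor is indeed i.

Bb minor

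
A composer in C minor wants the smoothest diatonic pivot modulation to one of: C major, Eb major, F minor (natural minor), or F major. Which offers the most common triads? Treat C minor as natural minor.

Triads of C minor (natural minor): C minor (i), D diminished (ii°), Eb major (III), F minor (iv), G minor (v), Ab major (VI), Bb major (VII).
C major shares 0: none.
Eb major shares 7: Cm, Ddim, Eb, Fm, Gm, Ab, Bb.
F minor (natural minor) shares 4: Cm, Eb, Fm, Ab.
F major shares 2: Gm, Bb.
The most common triads (7) are shared with Eb major.

Eb major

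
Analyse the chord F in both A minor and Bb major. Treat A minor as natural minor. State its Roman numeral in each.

The scale of A minor (natural minor) is A B C D E F G; F is degree 6, and the triad built there (F-A-C) is major, so it is VI.
The scale of Bb major is Bb C D Eb F G A; F is degree 5, and the triad built there (F-A-C) is major, so it is V.

VI in A minor; V in Bb major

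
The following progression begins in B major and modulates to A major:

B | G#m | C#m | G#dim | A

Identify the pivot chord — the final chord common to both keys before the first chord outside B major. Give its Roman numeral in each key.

Chords diatonic to B major: B, C#m, D#m, E, F#, G#m, A#dim.
Reading the progression, the first chord not in that set is G#dim, so the modulation leaves B major there.
The chord immediately before G#dim is C#m, which is diatonic to both keys: ii in B major and iii in A major.

C#m — ii in B major, iii in A major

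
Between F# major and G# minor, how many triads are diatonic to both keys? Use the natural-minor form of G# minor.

4

Diatonic triads of F# major: F# (I), G#m (ii), A#m (iii), B (IV), C# (V), D#m (vi), E#dim (vii°).
Diatonic triads of G# minor (natural minor): G#m (i), A#dim (ii°), B (III), C#m (iv), D#m (v), E (VI), F# (VII).
Matching root and quality in both lists: F#, G#m, B, D#m.
That gives 4 common triads.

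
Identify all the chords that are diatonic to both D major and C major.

Em, G

Triads in D major: D major (I), E minor (ii), F♯ minor (iii), G major (IV), A major (V), B minor (vi), C♯ diminished (vii°).
Triads in C major: C major (I), D minor (ii), E minor (iii), F major (IV), G major (V), A minor (vi), B diminished (vii°).
Shared triads with their functions: E minor (ii in D major, iii in C major); G major (IV in D major, V in C major).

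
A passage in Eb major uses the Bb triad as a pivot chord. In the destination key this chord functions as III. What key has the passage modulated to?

G minor

The numeral III denotes a major triad on scale degree 3. With Bb on degree 3, the tonic of the new key is G.
Degree 3 carries a major triad in natural-minor keys, so the destination is G minor.
Check: the diatonic triads of G minor (natural minor) are Gm (i), Adim (ii°), Bb (III), Cm (iv), Dm (v), Eb (VI), F (VII) — Bb is indeed III.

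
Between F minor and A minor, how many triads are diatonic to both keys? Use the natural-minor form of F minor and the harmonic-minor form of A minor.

0

Diatonic triads of F minor (natural minor): F minor (i), G diminished (ii°), Ab major (III), Bb minor (iv), C minor (v), Db major (VI), Eb major (VII).
Diatonic triads of A minor (harmonic minor): A minor (i), B diminished (ii°), C augmented (III+), D minor (iv), E major (V), F major (VI), G# diminished (vii°).
No triad has the same root and quality in both keys.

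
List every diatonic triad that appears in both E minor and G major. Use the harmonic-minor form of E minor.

Em, F♯dim, Am, C

Triads in E minor (harmonic minor): E minor (i), F♯ diminished (ii°), G augmented (III+), A minor (iv), B major (V), C major (VI), D♯ diminished (vii°).
Triads in G major: G major (I), A minor (ii), B minor (iii), C major (IV), D major (V), E minor (vi), F♯ diminished (vii°).
Shared triads with their functions: E minor (i in E minor, vi in G major); F♯ diminished (ii° in E minor, vii° in G major); A minor (iv in E minor, ii in G major); C major (VI in E minor, IV in G major).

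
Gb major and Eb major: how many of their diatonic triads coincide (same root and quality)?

0

Diatonic triads of Gb major: Gb major (I), Ab minor (ii), Bb minor (iii), Cb major (IV), Db major (V), Eb minor (vi), F diminished (vii°).
Diatonic triads of Eb major: Eb major (I), F minor (ii), G minor (iii), Ab major (IV), Bb major (V), C minor (vi), D diminished (vii°).
No triad has the same root and quality in both keys.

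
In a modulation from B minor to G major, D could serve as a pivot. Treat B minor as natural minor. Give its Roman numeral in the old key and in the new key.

III in B minor; V in G major

The scale of B minor (natural minor) is B C♯ D E F♯ G A; D is degree 3, and the triad built there (D-F♯-A) is major, so it is III.
The scale of G major is G A B C D E F♯; D is degree 5, and the triad built there (D-F♯-A) is major, so it is V.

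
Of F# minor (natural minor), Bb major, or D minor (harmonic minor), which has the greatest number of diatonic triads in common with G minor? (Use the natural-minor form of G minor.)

Bb major

Triads of G minor (natural minor): G minor (i), A diminished (ii°), Bb major (III), C minor (iv), D minor (v), Eb major (VI), F major (VII).
F# minor (natural minor) shares 0: none.
Bb major shares 7: Gm, Adim, Bb, Cm, Dm, Eb, F.
D minor (harmonic minor) shares 3: Gm, Bb, Dm.
The most common triads (7) are shared with Bb major.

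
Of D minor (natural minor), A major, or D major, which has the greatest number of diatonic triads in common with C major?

Triads of C major: C (I), Dm (ii), Em (iii), F (IV), G (V), Am (vi), Bdim (vii°).
D minor (natural minor) shares 4: C, Dm, F, Am.
A major shares 0: none.
D major shares 2: Em, G.
The most common triads (4) are shared with D minor.

D minor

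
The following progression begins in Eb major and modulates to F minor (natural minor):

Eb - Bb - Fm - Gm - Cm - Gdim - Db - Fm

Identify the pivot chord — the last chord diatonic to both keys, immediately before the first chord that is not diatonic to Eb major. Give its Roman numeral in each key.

Chords diatonic to Eb major: Eb, Fm, Gm, Ab, Bb, Cm, Ddim.
Reading the progression, the first chord not in that set is Gdim, so the modulation leaves Eb major there.
The chord immediately before Gdim is Cm, which is diatonic to both keys: vi in Eb major and v in F minor.

Cm — vi in Eb major, v in F minor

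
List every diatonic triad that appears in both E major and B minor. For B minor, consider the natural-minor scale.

Triads in E major: E major (I), F♯ minor (ii), G♯ minor (iii), A major (IV), B major (V), C♯ minor (vi), D♯ diminished (vii°).
Triads in B minor (natural minor): B minor (i), C♯ diminished (ii°), D major (III), E minor (iv), F♯ minor (v), G major (VI), A major (VII).
Shared triads with their functions: F♯ minor (ii in E major, v in B minor); A major (IV in E major, VII in B minor).

F♯m, A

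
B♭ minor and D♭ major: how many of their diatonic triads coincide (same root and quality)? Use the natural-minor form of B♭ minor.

Diatonic triads of B♭ minor (natural minor): B♭m (i), Cdim (ii°), D♭ (III), E♭m (iv), Fm (v), G♭ (VI), A♭ (VII).
Diatonic triads of D♭ major: D♭ (I), E♭m (ii), Fm (iii), G♭ (IV), A♭ (V), B♭m (vi), Cdim (vii°).
Matching root and quality in both lists: B♭m, Cdim, D♭, E♭m, Fm, G♭, A♭.
That gives 7 common triads.

7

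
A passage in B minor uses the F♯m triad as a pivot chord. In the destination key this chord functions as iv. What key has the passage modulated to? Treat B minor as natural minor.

C♯ minor

The numeral iv denotes a minor triad on scale degree 4. With F♯ on degree 4, the tonic of the new key is C♯.
Degree 4 carries a minor triad in minor keys, so the destination is C♯ minor.
Check: the diatonic triads of C♯ minor (natural minor) are C♯m (i), D♯dim (ii°), E (III), F♯m (iv), G♯m (v), A (VI), B (VII) — F♯m is indeed iv.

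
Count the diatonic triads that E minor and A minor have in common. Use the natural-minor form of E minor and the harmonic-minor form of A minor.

Diatonic triads of E minor (natural minor): Em (i), F#dim (ii°), G (III), Am (iv), Bm (v), C (VI), D (VII).
Diatonic triads of A minor (harmonic minor): Am (i), Bdim (ii°), Caug (III+), Dm (iv), E (V), F (VI), G#dim (vii°).
Matching root and quality in both lists: Am.
That gives 1 common triad.

1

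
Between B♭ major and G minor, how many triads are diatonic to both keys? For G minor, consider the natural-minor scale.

Diatonic triads of B♭ major: B♭ (I), Cm (ii), Dm (iii), E♭ (IV), F (V), Gm (vi), Adim (vii°).
Diatonic triads of G minor (natural minor): Gm (i), Adim (ii°), B♭ (III), Cm (iv), Dm (v), E♭ (VI), F (VII).
Matching root and quality in both lists: B♭, Cm, Dm, E♭, F, Gm, Adim.
That gives 7 common triads.

7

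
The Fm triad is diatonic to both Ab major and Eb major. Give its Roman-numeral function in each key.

The scale of Ab major is Ab Bb C Db Eb F G; F is degree 6, and the triad built there (F-Ab-C) is minor, so it is vi.
The scale of Eb major is Eb F G Ab Bb C D; F is degree 2, and the triad built there (F-Ab-C) is minor, so it is ii.

vi in Ab major; ii in Eb major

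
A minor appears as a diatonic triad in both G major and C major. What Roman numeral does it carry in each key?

ii in G major; vi in C major

The scale of G major is G A B C D E F#; A is degree 2, and the triad built there (A-C-E) is minor, so it is ii.
The scale of C major is C D E F G A B; A is degree 6, and the triad built there (A-C-E) is minor, so it is vi.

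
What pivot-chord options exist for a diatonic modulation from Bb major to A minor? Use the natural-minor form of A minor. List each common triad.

Dm, F

Triads in Bb major: Bb (I), Cm (ii), Dm (iii), Eb (IV), F (V), Gm (vi), Adim (vii°).
Triads in A minor (natural minor): Am (i), Bdim (ii°), C (III), Dm (iv), Em (v), F (VI), G (VII).
Shared triads with their functions: Dm (iii in Bb major, iv in A minor); F (V in Bb major, VI in A minor).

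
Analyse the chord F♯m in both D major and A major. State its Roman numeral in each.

The scale of D major is D E F♯ G A B C♯; F♯ is degree 3, and the triad built there (F♯-A-C♯) is minor, so it is iii.
The scale of A major is A B C♯ D E F♯ G♯; F♯ is degree 6, and the triad built there (F♯-A-C♯) is minor, so it is vi.

iii in D major; vi in A major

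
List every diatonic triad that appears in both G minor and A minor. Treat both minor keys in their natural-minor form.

Dm, F

Triads in G minor (natural minor): G minor (i), A diminished (ii°), B♭ major (III), C minor (iv), D minor (v), E♭ major (VI), F major (VII).
Triads in A minor (natural minor): A minor (i), B diminished (ii°), C major (III), D minor (iv), E minor (v), F major (VI), G major (VII).
Shared triads with their functions: D minor (v in G minor, iv in A minor); F major (VII in G minor, VI in A minor).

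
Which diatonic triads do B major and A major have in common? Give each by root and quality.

Triads in B major: B major (I), C# minor (ii), D# minor (iii), E major (IV), F# major (V), G# minor (vi), A# diminished (vii°).
Triads in A major: A major (I), B minor (ii), C# minor (iii), D major (IV), E major (V), F# minor (vi), G# diminished (vii°).
Shared triads with their functions: C# minor (ii in B major, iii in A major); E major (IV in B major, V in A major).

C#m, E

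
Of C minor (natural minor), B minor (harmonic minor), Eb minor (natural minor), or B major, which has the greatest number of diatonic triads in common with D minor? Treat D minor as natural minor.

C minor

Triads of D minor (natural minor): D minor (i), E diminished (ii°), F major (III), G minor (iv), A minor (v), Bb major (VI), C major (VII).
C minor (natural minor) shares 2: Gm, Bb.
B minor (harmonic minor) shares 0: none.
Eb minor (natural minor) shares 0: none.
B major shares 0: none.
The most common triads (2) are shared with C minor.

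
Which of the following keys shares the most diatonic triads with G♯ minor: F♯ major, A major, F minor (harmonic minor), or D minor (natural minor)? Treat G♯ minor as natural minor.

F♯ major

Triads of G♯ minor (natural minor): G♯ minor (i), A♯ diminished (ii°), B major (III), C♯ minor (iv), D♯ minor (v), E major (VI), F♯ major (VII).
F♯ major shares 4: G♯m, B, D♯m, F♯.
A major shares 2: C♯m, E.
F minor (harmonic minor) shares 0: none.
D minor (natural minor) shares 0: none.
The most common triads (4) are shared with F♯ major.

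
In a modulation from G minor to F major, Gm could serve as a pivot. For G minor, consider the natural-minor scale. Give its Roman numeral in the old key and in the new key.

i in G minor; ii in F major

The scale of G minor (natural minor) is G A B♭ C D E♭ F; G is degree 1, and the triad built there (G-B♭-D) is minor, so it is i.
The scale of F major is F G A B♭ C D E; G is degree 2, and the triad built there (G-B♭-D) is minor, so it is ii.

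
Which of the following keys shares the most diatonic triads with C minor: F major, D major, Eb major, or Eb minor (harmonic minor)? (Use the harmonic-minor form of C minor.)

Triads of C minor (harmonic minor): C minor (i), D diminished (ii°), Eb augmented (III+), F minor (iv), G major (V), Ab major (VI), B diminished (vii°).
F major shares 0: none.
D major shares 1: G.
Eb major shares 4: Cm, Ddim, Fm, Ab.
Eb minor (harmonic minor) shares 1: Ddim.
The most common triads (4) are shared with Eb major.

Eb major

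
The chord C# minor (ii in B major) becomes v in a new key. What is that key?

F# minor

The numeral v denotes a minor triad on scale degree 5. With C# on degree 5, the tonic of the new key is F#.
Degree 5 carries a minor triad in natural-minor keys, so the destination is F# minor.
Check: the diatonic triads of F# minor (natural minor) are F#m (i), G#dim (ii°), A (III), Bm (iv), C#m (v), D (VI), E (VII) — C# minor is indeed v.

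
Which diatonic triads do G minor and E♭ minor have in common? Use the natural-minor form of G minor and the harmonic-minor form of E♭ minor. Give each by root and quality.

B♭

Triads in G minor (natural minor): Gm (i), Adim (ii°), B♭ (III), Cm (iv), Dm (v), E♭ (VI), F (VII).
Triads in E♭ minor (harmonic minor): E♭m (i), Fdim (ii°), G♭aug (III+), A♭m (iv), B♭ (V), C♭ (VI), Ddim (vii°).
Shared triads with their functions: B♭ (III in G minor, V in E♭ minor).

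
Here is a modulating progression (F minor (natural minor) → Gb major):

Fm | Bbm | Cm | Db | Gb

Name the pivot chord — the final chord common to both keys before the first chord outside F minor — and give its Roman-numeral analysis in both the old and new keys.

Chords diatonic to F minor: Fm, Gdim, Ab, Bbm, Cm, Db, Eb.
Reading the progression, the first chord not in that set is Gb, so the modulation leaves F minor there.
The chord immediately before Gb is Db, which is diatonic to both keys: VI in F minor and V in Gb major.

Db — VI in F minor, V in Gb major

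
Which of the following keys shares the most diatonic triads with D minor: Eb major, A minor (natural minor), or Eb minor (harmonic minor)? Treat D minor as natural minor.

A minor

Triads of D minor (natural minor): Dm (i), Edim (ii°), F (III), Gm (iv), Am (v), Bb (VI), C (VII).
Eb major shares 2: Gm, Bb.
A minor (natural minor) shares 4: Dm, F, Am, C.
Eb minor (harmonic minor) shares 1: Bb.
The most common triads (4) are shared with A minor.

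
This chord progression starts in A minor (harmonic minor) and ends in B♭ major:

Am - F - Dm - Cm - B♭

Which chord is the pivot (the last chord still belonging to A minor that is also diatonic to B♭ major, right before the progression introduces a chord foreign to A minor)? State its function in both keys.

Chords diatonic to A minor: Am, Bdim, Caug, Dm, E, F, G♯dim.
Reading the progression, the first chord not in that set is Cm, so the modulation leaves A minor there.
The chord immediately before Cm is Dm, which is diatonic to both keys: iv in A minor and iii in B♭ major.

Dm — iv in A minor, iii in B♭ major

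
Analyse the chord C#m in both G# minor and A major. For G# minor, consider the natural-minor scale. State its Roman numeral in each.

iv in G# minor; iii in A major

The scale of G# minor (natural minor) is G# A# B C# D# E F#; C# is degree 4, and the triad built there (C#-E-G#) is minor, so it is iv.
The scale of A major is A B C# D E F# G#; C# is degree 3, and the triad built there (C#-E-G#) is minor, so it is iii.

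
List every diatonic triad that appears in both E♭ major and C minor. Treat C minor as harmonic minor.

Triads in E♭ major: E♭ (I), Fm (ii), Gm (iii), A♭ (IV), B♭ (V), Cm (vi), Ddim (vii°).
Triads in C minor (harmonic minor): Cm (i), Ddim (ii°), E♭aug (III+), Fm (iv), G (V), A♭ (VI), Bdim (vii°).
Shared triads with their functions: Fm (ii in E♭ major, iv in C minor); A♭ (IV in E♭ major, VI in C minor); Cm (vi in E♭ major, i in C minor); Ddim (vii° in E♭ major, ii° in C minor).

Fm, A♭, Cm, Ddim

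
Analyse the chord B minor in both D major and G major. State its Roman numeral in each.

vi in D major; iii in G major

The scale of D major is D E F# G A B C#; B is degree 6, and the triad built there (B-D-F#) is minor, so it is vi.
The scale of G major is G A B C D E F#; B is degree 3, and the triad built there (B-D-F#) is minor, so it is iii.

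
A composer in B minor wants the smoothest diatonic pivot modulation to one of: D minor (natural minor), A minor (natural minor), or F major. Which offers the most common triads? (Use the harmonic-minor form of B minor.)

A minor

Triads of B minor (harmonic minor): Bm (i), C♯dim (ii°), Daug (III+), Em (iv), F♯ (V), G (VI), A♯dim (vii°).
D minor (natural minor) shares 0: none.
A minor (natural minor) shares 2: Em, G.
F major shares 0: none.
The most common triads (2) are shared with A minor.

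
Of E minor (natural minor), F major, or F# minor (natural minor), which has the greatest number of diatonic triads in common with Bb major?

F major

Triads of Bb major: Bb (I), Cm (ii), Dm (iii), Eb (IV), F (V), Gm (vi), Adim (vii°).
E minor (natural minor) shares 0: none.
F major shares 4: Bb, Dm, F, Gm.
F# minor (natural minor) shares 0: none.
The most common triads (4) are shared with F major.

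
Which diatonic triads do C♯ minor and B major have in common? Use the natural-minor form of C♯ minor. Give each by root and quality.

C♯m, E, G♯m, B

Triads in C♯ minor (natural minor): C♯ minor (i), D♯ diminished (ii°), E major (III), F♯ minor (iv), G♯ minor (v), A major (VI), B major (VII).
Triads in B major: B major (I), C♯ minor (ii), D♯ minor (iii), E major (IV), F♯ major (V), G♯ minor (vi), A♯ diminished (vii°).
Shared triads with their functions: C♯ minor (i in C♯ minor, ii in B major); E major (III in C♯ minor, IV in B major); G♯ minor (v in C♯ minor, vi in B major); B major (VII in C♯ minor, I in B major).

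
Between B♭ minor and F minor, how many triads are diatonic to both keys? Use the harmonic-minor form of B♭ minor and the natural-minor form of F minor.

Diatonic triads of B♭ minor (harmonic minor): B♭m (i), Cdim (ii°), D♭aug (III+), E♭m (iv), F (V), G♭ (VI), Adim (vii°).
Diatonic triads of F minor (natural minor): Fm (i), Gdim (ii°), A♭ (III), B♭m (iv), Cm (v), D♭ (VI), E♭ (VII).
Matching root and quality in both lists: B♭m.
That gives 1 common triad.

1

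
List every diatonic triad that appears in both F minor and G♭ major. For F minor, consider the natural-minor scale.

B♭m, D♭

Triads in F minor (natural minor): Fm (i), Gdim (ii°), A♭ (III), B♭m (iv), Cm (v), D♭ (VI), E♭ (VII).
Triads in G♭ major: G♭ (I), A♭m (ii), B♭m (iii), C♭ (IV), D♭ (V), E♭m (vi), Fdim (vii°).
Shared triads with their functions: B♭m (iv in F minor, iii in G♭ major); D♭ (VI in F minor, V in G♭ major).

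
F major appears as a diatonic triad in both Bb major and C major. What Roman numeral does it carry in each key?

The scale of Bb major is Bb C D Eb F G A; F is degree 5, and the triad built there (F-A-C) is major, so it is V.
The scale of C major is C D E F G A B; F is degree 4, and the triad built there (F-A-C) is major, so it is IV.

V in Bb major; IV in C major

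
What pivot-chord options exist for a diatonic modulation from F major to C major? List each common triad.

F, Am, C, Dm

Triads in F major: F major (I), G minor (ii), A minor (iii), B♭ major (IV), C major (V), D minor (vi), E diminished (vii°).
Triads in C major: C major (I), D minor (ii), E minor (iii), F major (IV), G major (V), A minor (vi), B diminished (vii°).
Shared triads with their functions: F major (I in F major, IV in C major); A minor (iii in F major, vi in C major); C major (V in F major, I in C major); D minor (vi in F major, ii in C major).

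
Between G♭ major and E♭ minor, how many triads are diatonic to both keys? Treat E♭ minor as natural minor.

7

Diatonic triads of G♭ major: G♭ (I), A♭m (ii), B♭m (iii), C♭ (IV), D♭ (V), E♭m (vi), Fdim (vii°).
Diatonic triads of E♭ minor (natural minor): E♭m (i), Fdim (ii°), G♭ (III), A♭m (iv), B♭m (v), C♭ (VI), D♭ (VII).
Matching root and quality in both lists: G♭, A♭m, B♭m, C♭, D♭, E♭m, Fdim.
That gives 7 common triads.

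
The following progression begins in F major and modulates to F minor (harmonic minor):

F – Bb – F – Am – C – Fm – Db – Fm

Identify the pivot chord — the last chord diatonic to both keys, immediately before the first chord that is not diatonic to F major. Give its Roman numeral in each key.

C — V in F major, V in F minor

Chords diatonic to F major: F, Gm, Am, Bb, C, Dm, Edim.
Reading the progression, the first chord not in that set is Fm, so the modulation leaves F major there.
The chord immediately before Fm is C, which is diatonic to both keys: V in F major and V in F minor.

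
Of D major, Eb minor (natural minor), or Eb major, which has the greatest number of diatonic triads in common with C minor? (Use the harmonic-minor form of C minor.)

Eb major

Triads of C minor (harmonic minor): C minor (i), D diminished (ii°), Eb augmented (III+), F minor (iv), G major (V), Ab major (VI), B diminished (vii°).
D major shares 1: G.
Eb minor (natural minor) shares 0: none.
Eb major shares 4: Cm, Ddim, Fm, Ab.
The most common triads (4) are shared with Eb major.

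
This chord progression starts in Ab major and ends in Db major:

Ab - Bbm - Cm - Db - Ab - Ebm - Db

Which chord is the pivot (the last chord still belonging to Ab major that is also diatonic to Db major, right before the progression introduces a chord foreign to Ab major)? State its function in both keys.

Ab — I in Ab major, V in Db major

Chords diatonic to Ab major: Ab, Bbm, Cm, Db, Eb, Fm, Gdim.
Reading the progression, the first chord not in that set is Ebm, so the modulation leaves Ab major there.
The chord immediately before Ebm is Ab, which is diatonic to both keys: I in Ab major and V in Db major.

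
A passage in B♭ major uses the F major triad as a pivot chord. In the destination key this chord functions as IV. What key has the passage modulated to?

The numeral IV denotes a major triad on scale degree 4. With F on degree 4, the tonic of the new key is C.
Degree 4 carries a major triad in major keys, so the destination is C major.
Check: the diatonic triads of C major are C (I), Dm (ii), Em (iii), F (IV), G (V), Am (vi), Bdim (vii°) — F major is indeed IV.

C major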